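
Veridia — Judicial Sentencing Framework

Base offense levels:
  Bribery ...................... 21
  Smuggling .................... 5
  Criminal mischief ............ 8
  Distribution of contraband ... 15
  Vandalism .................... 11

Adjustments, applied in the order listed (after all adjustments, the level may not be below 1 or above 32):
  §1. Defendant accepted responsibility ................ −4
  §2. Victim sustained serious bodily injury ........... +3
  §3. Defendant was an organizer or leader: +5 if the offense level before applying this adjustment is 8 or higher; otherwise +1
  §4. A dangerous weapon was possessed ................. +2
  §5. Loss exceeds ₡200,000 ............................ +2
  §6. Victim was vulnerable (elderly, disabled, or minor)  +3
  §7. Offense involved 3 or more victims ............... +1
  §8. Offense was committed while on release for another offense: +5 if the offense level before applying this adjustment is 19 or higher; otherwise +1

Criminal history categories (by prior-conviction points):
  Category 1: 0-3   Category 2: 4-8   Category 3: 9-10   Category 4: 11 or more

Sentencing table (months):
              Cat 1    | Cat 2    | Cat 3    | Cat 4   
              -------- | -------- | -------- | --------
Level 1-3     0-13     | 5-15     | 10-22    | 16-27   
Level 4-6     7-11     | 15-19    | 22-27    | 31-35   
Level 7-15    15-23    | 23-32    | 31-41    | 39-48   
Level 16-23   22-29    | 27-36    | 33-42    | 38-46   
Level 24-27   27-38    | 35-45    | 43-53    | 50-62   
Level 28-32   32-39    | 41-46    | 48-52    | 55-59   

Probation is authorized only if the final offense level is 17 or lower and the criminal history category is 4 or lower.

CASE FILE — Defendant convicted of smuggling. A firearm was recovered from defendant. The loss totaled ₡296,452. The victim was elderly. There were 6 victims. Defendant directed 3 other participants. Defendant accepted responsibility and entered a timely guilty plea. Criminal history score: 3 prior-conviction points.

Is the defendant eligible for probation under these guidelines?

Base offense level for smuggling: 5.
§1 applies: 5 − 4 = 1.
§2 does not apply.
§3 applies (level before this adjustment is 1 < 8, so +1): 1 + 1 = 2.
§4 applies: 2 + 2 = 4.
§5 applies: 4 + 2 = 6.
§6 applies: 6 + 3 = 9.
§7 applies: 9 + 1 = 10.
§8 does not apply.
Final offense level: 10.
Criminal history: 3 prior points → Category 1 (0-3).
Level 10 falls in the 7-15 band.
Grid: Level 7-15 × Category 1 = 15-23 months.
Probation check: level 10 ≤ 17 and category 1 ≤ 4 → eligible.

Yes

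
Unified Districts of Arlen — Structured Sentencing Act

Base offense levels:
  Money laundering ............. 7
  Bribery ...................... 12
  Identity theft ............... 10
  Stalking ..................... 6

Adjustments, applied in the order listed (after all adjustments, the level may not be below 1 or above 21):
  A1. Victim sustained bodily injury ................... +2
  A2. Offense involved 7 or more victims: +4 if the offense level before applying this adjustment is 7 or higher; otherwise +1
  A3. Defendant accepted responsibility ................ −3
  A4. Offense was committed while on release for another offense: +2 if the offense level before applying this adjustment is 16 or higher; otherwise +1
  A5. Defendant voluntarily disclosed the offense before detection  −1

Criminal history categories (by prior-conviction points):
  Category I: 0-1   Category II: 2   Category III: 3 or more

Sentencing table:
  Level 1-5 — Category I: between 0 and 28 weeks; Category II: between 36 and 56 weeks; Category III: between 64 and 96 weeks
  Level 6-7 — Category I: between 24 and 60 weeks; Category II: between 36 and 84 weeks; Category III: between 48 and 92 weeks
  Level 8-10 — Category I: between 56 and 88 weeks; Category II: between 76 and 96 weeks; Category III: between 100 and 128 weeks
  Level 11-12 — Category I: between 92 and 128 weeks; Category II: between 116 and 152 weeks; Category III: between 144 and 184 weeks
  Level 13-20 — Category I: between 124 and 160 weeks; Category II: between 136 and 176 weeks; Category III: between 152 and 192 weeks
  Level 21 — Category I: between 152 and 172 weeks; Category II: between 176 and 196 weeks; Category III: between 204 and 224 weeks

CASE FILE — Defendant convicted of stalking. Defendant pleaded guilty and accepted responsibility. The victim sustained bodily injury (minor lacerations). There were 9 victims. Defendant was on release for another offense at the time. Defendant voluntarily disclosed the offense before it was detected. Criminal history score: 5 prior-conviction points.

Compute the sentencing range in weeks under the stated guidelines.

Base offense level for stalking: 6.
A1 applies: 6 + 2 = 8.
A2 applies (level before this adjustment is 8 ≥ 7, so +4): 8 + 4 = 12.
A3 applies: 12 − 3 = 9.
A4 applies (level before this adjustment is 9 < 16, so +1): 9 + 1 = 10.
A5 applies: 10 − 1 = 9.
Final offense level: 9.
Criminal history: 5 prior points → Category III (3+).
Level 9 falls in the 8-10 band.
Grid: Level 8-10 × Category III = 100-128 weeks.

100-128 weeks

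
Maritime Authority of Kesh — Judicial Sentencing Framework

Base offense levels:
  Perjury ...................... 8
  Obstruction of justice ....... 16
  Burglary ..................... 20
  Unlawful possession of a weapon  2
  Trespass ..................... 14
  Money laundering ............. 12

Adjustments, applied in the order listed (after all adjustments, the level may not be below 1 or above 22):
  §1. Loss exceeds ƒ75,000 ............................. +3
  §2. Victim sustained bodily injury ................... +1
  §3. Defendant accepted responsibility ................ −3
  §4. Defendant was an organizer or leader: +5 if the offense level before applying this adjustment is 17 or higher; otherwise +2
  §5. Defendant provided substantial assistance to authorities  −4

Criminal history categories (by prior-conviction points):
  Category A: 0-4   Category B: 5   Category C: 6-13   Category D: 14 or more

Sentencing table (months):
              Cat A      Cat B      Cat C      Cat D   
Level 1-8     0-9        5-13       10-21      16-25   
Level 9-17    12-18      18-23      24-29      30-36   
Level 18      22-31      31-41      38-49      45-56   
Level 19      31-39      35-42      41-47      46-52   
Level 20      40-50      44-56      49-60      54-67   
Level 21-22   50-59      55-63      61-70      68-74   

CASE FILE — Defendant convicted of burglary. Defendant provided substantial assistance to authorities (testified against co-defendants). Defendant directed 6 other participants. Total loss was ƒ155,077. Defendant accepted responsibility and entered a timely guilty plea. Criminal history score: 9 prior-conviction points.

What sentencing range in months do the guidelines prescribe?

Base offense level for burglary: 20.
§1 applies: 20 + 3 = 23.
§3 applies: 23 − 3 = 20.
§4 applies (level before this adjustment is 20 ≥ 17, so +5): 20 + 5 = 25.
§5 applies: 25 − 4 = 21.
Final offense level: 21.
Criminal history: 9 prior points → Category C (6-13).
Level 21 falls in the 21-22 band.
Grid: Level 21-22 × Category C = 61-70 months.

61-70 months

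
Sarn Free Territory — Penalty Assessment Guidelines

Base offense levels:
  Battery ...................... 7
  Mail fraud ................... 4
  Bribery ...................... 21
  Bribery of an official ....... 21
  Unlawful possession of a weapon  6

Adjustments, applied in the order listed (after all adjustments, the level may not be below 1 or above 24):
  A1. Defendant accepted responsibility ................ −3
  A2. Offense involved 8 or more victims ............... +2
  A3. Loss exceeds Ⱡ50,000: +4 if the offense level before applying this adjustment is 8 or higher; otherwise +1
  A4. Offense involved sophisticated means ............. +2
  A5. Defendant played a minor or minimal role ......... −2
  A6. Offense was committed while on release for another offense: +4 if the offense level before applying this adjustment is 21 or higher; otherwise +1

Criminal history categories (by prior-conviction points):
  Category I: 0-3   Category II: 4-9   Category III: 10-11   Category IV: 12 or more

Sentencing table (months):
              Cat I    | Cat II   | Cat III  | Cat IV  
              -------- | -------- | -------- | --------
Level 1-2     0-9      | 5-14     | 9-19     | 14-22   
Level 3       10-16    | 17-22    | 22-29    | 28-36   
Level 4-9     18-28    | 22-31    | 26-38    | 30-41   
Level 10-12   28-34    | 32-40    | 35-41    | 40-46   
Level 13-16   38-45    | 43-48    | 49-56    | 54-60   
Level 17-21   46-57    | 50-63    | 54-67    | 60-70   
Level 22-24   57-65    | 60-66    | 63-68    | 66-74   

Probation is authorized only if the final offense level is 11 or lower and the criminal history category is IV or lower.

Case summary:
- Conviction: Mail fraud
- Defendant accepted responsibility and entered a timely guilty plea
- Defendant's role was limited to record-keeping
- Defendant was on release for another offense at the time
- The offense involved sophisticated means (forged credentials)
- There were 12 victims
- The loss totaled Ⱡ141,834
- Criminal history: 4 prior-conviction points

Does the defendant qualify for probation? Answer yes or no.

Base offense level for mail fraud: 4.
A1 applies: 4 − 3 = 1.
A2 applies: 1 + 2 = 3.
A3 applies (level before this adjustment is 3 < 8, so +1): 3 + 1 = 4.
A4 applies: 4 + 2 = 6.
A5 applies: 6 − 2 = 4.
A6 applies (level before this adjustment is 4 < 21, so +1): 4 + 1 = 5.
Final offense level: 5.
Criminal history: 4 prior points → Category II (4-9).
Level 5 falls in the 4-9 band.
Grid: Level 4-9 × Category II = 22-31 months.
Probation check: level 5 ≤ 11 and category II ≤ IV → eligible.

Yes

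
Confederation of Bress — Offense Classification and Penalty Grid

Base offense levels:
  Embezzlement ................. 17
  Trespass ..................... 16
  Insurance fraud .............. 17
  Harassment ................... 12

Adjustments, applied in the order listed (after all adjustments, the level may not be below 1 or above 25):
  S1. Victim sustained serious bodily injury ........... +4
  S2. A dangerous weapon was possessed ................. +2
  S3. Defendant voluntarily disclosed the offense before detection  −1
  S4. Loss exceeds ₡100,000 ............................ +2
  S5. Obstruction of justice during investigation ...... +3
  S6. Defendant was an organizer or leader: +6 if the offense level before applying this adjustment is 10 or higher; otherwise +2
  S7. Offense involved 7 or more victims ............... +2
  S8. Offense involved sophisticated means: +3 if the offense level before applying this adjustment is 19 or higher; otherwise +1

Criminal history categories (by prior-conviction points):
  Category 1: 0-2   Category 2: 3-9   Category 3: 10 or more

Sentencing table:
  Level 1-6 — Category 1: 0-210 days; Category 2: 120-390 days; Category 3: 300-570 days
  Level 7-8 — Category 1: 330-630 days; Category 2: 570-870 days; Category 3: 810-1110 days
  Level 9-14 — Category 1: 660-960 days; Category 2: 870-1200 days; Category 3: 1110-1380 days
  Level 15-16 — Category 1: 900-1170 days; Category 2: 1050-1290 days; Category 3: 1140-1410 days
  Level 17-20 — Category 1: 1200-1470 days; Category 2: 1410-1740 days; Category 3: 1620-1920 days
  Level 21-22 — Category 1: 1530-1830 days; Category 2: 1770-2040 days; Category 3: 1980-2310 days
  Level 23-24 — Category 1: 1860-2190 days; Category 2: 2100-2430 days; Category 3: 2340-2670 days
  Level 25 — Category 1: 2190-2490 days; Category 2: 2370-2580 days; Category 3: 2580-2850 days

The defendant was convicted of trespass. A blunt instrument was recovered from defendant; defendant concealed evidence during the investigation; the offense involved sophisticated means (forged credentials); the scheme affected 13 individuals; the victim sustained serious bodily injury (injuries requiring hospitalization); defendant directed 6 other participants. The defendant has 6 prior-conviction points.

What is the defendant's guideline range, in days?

2370-2580 days

Base offense level for trespass: 16.
S1 applies: 16 + 4 = 20.
S2 applies: 20 + 2 = 22.
S3 does not apply.
S5 applies: 22 + 3 = 25.
S6 applies (level before this adjustment is 25 ≥ 10, so +6): 25 + 6 = 31.
S7 applies: 31 + 2 = 33.
S8 applies (level before this adjustment is 33 ≥ 19, so +3): 33 + 3 = 36.
Level 36 exceeds the maximum of 25; capped at 25.
Final offense level: 25.
Criminal history: 6 prior points → Category 2 (3-9).
Level 25 falls in the 25 band.
Grid: Level 25 × Category 2 = 2370-2580 days.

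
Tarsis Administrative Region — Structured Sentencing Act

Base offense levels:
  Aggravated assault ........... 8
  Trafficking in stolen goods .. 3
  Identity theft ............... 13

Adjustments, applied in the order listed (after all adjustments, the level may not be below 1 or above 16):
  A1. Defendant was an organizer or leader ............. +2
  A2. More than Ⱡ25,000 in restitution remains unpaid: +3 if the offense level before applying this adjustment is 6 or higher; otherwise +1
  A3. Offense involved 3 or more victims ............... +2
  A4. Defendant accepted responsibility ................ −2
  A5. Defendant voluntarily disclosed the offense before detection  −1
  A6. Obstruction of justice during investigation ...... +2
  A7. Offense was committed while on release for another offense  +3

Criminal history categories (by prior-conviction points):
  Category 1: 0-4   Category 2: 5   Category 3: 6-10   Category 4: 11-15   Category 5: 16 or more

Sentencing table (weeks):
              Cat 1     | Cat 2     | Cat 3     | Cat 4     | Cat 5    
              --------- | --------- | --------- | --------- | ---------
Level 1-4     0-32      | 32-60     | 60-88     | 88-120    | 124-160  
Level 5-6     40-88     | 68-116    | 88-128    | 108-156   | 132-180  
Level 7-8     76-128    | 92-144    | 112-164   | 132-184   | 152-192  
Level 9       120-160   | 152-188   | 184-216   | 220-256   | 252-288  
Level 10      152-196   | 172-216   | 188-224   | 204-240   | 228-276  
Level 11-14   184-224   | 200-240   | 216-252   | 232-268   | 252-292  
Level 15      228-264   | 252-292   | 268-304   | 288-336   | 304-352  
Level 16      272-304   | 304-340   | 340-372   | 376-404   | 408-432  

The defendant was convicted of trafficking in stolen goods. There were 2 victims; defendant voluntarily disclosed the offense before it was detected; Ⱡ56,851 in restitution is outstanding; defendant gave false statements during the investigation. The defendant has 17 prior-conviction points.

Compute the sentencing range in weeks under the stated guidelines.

Base offense level for trafficking in stolen goods: 3.
A1 does not apply.
A2 applies (level before this adjustment is 3 < 6, so +1): 3 + 1 = 4.
A3 does not apply.
A4 does not apply.
A5 applies: 4 − 1 = 3.
A6 applies: 3 + 2 = 5.
A7 does not apply.
Final offense level: 5.
Criminal history: 17 prior points → Category 5 (16+).
Level 5 falls in the 5-6 band.
Grid: Level 5-6 × Category 5 = 132-180 weeks.

132-180 weeks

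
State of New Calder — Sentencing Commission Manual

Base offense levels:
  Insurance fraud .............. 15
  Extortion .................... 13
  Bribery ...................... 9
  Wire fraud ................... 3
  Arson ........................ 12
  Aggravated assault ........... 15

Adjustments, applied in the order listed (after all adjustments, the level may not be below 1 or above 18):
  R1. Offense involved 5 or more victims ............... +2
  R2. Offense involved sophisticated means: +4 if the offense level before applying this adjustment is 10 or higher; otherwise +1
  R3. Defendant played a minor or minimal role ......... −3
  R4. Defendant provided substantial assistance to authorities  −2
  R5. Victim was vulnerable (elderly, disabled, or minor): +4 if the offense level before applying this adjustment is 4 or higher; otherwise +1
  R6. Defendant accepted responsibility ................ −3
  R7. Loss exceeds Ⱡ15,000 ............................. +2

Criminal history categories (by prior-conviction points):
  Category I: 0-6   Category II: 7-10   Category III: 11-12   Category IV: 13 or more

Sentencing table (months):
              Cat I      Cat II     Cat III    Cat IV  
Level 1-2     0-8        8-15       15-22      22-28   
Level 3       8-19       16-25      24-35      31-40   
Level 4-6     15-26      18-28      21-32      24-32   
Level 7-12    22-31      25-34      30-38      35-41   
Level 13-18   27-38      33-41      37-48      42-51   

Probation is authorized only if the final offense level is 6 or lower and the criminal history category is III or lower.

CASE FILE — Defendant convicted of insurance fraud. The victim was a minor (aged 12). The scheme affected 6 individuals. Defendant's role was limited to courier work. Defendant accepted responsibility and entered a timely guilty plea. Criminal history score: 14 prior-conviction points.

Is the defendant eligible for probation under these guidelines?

No

Base offense level for insurance fraud: 15.
R1 applies: 15 + 2 = 17.
R2 does not apply.
R3 applies: 17 − 3 = 14.
R5 applies (level before this adjustment is 14 ≥ 4, so +4): 14 + 4 = 18.
R6 applies: 18 − 3 = 15.
Final offense level: 15.
Criminal history: 14 prior points → Category IV (13+).
Level 15 falls in the 13-18 band.
Grid: Level 13-18 × Category IV = 42-51 months.
Probation check: level 15 > 6 and category IV > III → not eligible.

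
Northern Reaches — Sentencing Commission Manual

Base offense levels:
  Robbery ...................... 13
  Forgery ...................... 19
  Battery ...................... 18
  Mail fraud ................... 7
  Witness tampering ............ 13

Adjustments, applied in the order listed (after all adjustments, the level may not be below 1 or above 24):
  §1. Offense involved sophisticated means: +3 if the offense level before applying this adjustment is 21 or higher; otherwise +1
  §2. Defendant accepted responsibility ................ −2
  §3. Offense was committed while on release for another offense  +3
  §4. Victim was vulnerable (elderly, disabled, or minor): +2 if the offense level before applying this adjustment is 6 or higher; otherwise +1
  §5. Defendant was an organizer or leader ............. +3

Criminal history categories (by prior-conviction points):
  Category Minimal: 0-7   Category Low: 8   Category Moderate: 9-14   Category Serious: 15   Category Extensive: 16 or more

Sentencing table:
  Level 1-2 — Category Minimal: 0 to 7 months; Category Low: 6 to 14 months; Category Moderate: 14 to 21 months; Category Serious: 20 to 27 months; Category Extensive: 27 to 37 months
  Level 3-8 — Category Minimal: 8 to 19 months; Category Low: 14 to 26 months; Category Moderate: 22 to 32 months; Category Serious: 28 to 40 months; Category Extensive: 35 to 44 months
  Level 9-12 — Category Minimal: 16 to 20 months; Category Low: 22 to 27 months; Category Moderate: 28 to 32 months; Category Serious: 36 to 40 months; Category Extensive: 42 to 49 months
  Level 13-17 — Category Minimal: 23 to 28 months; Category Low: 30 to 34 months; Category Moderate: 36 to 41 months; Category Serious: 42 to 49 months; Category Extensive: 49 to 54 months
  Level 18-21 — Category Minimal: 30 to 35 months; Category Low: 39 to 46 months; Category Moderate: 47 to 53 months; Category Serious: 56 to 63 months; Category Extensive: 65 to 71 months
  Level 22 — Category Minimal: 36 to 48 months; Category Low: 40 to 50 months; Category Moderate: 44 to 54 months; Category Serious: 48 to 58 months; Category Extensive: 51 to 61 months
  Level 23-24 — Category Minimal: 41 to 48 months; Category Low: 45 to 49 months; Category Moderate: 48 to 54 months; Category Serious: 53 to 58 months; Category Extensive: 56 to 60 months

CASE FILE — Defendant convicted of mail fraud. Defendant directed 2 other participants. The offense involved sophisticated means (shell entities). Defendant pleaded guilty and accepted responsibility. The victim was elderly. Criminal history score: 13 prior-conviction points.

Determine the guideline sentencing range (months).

Base offense level for mail fraud: 7.
§1 applies (level before this adjustment is 7 < 21, so +1): 7 + 1 = 8.
§2 applies: 8 − 2 = 6.
§3 does not apply.
§4 applies (level before this adjustment is 6 ≥ 6, so +2): 6 + 2 = 8.
§5 applies: 8 + 3 = 11.
Final offense level: 11.
Criminal history: 13 prior points → Category Moderate (9-14).
Level 11 falls in the 9-12 band.
Grid: Level 9-12 × Category Moderate = 28-32 months.

28-32 months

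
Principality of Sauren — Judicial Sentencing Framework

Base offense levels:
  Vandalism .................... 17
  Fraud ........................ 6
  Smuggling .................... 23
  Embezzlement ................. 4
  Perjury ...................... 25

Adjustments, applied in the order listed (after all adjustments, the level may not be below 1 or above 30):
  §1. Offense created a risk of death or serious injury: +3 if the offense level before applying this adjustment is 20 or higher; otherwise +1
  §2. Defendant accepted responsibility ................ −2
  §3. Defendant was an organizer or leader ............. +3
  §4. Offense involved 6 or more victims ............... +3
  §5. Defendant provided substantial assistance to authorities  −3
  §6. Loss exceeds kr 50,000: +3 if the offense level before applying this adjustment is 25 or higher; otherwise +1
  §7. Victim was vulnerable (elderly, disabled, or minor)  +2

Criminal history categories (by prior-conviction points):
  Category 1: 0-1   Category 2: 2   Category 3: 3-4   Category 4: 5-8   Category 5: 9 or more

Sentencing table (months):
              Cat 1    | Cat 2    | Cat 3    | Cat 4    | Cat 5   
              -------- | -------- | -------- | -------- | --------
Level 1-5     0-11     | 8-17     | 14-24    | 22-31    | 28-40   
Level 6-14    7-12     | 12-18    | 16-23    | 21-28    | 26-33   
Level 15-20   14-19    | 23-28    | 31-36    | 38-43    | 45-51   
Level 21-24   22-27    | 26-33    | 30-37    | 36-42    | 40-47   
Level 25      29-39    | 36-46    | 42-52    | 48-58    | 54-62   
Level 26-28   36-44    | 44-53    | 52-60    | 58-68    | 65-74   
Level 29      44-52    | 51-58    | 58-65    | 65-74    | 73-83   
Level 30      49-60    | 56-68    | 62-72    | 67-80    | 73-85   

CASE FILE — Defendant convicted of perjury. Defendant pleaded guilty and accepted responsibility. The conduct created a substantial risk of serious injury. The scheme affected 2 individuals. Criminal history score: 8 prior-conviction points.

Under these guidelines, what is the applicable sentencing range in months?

58-68 months

Base offense level for perjury: 25.
§1 applies (level before this adjustment is 25 ≥ 20, so +3): 25 + 3 = 28.
§2 applies: 28 − 2 = 26.
§3 does not apply.
§4 does not apply.
Final offense level: 26.
Criminal history: 8 prior points → Category 4 (5-8).
Level 26 falls in the 26-28 band.
Grid: Level 26-28 × Category 4 = 58-68 months.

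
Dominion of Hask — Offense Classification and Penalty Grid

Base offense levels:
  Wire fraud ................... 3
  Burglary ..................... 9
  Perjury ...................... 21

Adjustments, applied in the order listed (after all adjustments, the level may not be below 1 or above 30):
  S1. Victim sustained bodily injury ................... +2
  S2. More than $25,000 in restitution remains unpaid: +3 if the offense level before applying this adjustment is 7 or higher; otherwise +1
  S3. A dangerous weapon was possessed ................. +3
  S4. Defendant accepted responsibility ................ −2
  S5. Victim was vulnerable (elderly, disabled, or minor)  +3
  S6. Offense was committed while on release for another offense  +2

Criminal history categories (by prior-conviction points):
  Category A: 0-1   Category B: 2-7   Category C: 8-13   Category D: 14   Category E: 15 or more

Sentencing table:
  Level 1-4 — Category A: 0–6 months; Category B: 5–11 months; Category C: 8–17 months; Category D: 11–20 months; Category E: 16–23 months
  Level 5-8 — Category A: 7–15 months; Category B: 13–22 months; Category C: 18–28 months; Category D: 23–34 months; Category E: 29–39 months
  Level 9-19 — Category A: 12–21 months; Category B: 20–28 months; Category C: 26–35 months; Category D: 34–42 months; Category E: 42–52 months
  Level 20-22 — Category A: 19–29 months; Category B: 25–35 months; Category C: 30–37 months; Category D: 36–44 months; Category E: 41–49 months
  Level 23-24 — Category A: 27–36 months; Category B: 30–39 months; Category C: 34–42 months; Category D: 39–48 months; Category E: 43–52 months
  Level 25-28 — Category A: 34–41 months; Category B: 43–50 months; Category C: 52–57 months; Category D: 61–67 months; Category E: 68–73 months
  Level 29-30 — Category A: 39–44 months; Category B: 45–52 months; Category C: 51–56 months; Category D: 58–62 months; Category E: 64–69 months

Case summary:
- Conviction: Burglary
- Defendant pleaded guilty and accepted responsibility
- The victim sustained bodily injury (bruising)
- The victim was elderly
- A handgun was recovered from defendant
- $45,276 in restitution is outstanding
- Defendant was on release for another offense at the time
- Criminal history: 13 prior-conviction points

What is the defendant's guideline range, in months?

30-37 months

Base offense level for burglary: 9.
S1 applies: 9 + 2 = 11.
S2 applies (level before this adjustment is 11 ≥ 7, so +3): 11 + 3 = 14.
S3 applies: 14 + 3 = 17.
S4 applies: 17 − 2 = 15.
S5 applies: 15 + 3 = 18.
S6 applies: 18 + 2 = 20.
Final offense level: 20.
Criminal history: 13 prior points → Category C (8-13).
Level 20 falls in the 20-22 band.
Grid: Level 20-22 × Category C = 30-37 months.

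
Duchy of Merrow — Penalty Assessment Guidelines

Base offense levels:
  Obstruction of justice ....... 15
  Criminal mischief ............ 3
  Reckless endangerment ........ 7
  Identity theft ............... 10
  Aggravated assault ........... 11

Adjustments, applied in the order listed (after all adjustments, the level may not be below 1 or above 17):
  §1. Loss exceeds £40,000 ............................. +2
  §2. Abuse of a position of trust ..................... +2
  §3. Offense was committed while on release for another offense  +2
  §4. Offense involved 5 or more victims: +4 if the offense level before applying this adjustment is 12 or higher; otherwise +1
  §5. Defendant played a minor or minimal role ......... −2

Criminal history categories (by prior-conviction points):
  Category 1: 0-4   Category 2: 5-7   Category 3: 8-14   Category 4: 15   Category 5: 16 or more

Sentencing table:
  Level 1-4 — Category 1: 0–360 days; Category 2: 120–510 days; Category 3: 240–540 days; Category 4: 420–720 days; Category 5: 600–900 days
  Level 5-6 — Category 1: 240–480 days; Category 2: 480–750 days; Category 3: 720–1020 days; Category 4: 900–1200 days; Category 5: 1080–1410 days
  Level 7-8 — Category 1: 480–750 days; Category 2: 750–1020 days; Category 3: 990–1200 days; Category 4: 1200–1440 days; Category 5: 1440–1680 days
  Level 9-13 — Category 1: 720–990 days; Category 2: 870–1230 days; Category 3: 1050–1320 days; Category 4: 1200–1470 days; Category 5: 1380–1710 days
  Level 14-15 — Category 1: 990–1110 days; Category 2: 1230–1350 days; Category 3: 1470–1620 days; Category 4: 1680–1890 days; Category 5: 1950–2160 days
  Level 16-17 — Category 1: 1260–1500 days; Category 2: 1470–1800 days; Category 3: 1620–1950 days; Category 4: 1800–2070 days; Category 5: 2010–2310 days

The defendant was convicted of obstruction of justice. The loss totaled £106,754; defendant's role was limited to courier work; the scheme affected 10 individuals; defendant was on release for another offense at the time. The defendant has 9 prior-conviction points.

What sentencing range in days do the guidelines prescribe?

1620-1950 days

Base offense level for obstruction of justice: 15.
§1 applies: 15 + 2 = 17.
§2 does not apply.
§3 applies: 17 + 2 = 19.
§4 applies (level before this adjustment is 19 ≥ 12, so +4): 19 + 4 = 23.
§5 applies: 23 − 2 = 21.
Level 21 exceeds the maximum of 17; capped at 17.
Final offense level: 17.
Criminal history: 9 prior points → Category 3 (8-14).
Level 17 falls in the 16-17 band.
Grid: Level 16-17 × Category 3 = 1620-1950 days.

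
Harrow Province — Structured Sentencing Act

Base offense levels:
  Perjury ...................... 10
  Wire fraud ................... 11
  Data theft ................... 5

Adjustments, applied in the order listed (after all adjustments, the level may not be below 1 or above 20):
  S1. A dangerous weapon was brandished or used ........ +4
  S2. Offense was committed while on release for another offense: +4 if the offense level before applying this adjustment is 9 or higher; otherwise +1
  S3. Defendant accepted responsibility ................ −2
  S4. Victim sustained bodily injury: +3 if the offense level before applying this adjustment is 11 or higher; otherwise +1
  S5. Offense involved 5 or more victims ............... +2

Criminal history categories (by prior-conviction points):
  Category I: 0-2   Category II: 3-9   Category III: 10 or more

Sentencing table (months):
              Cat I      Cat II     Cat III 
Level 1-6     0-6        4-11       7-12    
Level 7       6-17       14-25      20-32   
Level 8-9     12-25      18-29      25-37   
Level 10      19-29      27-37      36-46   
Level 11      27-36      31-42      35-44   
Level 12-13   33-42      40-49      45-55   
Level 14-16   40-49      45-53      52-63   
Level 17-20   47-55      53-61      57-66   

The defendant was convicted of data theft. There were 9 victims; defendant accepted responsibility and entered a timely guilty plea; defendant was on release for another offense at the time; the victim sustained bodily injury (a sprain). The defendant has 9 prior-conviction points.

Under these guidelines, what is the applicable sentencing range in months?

Base offense level for data theft: 5.
S2 applies (level before this adjustment is 5 < 9, so +1): 5 + 1 = 6.
S3 applies: 6 − 2 = 4.
S4 applies (level before this adjustment is 4 < 11, so +1): 4 + 1 = 5.
S5 applies: 5 + 2 = 7.
Final offense level: 7.
Criminal history: 9 prior points → Category II (3-9).
Level 7 falls in the 7 band.
Grid: Level 7 × Category II = 14-25 months.

14-25 months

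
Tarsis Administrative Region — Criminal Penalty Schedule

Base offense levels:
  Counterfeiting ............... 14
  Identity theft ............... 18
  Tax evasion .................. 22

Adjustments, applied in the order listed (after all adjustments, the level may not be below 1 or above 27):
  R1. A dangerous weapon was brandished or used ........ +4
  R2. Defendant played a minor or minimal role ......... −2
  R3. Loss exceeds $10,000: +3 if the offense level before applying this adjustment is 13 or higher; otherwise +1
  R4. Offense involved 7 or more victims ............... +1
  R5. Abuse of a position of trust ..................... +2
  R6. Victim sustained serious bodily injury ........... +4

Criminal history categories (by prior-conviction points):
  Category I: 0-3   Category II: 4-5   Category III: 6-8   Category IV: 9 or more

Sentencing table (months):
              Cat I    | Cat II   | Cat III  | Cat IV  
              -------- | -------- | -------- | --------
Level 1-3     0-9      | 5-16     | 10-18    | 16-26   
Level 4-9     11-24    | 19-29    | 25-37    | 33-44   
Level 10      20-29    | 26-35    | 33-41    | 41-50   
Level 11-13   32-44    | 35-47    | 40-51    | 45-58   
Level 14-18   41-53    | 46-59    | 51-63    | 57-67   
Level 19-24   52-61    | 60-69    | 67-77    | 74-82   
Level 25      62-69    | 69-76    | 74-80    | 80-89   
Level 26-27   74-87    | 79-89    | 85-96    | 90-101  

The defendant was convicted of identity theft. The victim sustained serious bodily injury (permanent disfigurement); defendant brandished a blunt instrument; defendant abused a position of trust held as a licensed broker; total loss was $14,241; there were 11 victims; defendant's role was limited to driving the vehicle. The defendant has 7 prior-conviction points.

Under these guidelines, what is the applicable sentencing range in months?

Base offense level for identity theft: 18.
R1 applies: 18 + 4 = 22.
R2 applies: 22 − 2 = 20.
R3 applies (level before this adjustment is 20 ≥ 13, so +3): 20 + 3 = 23.
R4 applies: 23 + 1 = 24.
R5 applies: 24 + 2 = 26.
R6 applies: 26 + 4 = 30.
Level 30 exceeds the maximum of 27; capped at 27.
Final offense level: 27.
Criminal history: 7 prior points → Category III (6-8).
Level 27 falls in the 26-27 band.
Grid: Level 26-27 × Category III = 85-96 months.

85-96 months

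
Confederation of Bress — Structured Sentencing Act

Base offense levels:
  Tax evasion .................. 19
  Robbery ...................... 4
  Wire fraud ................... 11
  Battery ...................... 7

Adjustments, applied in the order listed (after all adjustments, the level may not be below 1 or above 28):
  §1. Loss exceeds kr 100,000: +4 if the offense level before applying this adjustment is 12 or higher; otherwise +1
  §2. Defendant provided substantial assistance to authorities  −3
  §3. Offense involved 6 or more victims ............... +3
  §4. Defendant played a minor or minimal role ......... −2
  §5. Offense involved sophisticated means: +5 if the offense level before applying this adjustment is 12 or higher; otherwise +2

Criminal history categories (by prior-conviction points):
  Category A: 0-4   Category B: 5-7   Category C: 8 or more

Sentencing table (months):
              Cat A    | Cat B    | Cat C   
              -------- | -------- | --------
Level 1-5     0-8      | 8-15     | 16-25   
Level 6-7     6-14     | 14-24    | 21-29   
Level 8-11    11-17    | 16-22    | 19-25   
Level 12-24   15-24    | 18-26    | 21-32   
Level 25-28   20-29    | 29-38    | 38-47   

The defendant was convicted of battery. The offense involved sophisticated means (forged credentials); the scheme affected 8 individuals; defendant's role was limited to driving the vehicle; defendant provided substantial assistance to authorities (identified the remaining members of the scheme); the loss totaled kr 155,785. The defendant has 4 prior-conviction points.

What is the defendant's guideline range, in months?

11-17 months

Base offense level for battery: 7.
§1 applies (level before this adjustment is 7 < 12, so +1): 7 + 1 = 8.
§2 applies: 8 − 3 = 5.
§3 applies: 5 + 3 = 8.
§4 applies: 8 − 2 = 6.
§5 applies (level before this adjustment is 6 < 12, so +2): 6 + 2 = 8.
Final offense level: 8.
Criminal history: 4 prior points → Category A (0-4).
Level 8 falls in the 8-11 band.
Grid: Level 8-11 × Category A = 11-17 months.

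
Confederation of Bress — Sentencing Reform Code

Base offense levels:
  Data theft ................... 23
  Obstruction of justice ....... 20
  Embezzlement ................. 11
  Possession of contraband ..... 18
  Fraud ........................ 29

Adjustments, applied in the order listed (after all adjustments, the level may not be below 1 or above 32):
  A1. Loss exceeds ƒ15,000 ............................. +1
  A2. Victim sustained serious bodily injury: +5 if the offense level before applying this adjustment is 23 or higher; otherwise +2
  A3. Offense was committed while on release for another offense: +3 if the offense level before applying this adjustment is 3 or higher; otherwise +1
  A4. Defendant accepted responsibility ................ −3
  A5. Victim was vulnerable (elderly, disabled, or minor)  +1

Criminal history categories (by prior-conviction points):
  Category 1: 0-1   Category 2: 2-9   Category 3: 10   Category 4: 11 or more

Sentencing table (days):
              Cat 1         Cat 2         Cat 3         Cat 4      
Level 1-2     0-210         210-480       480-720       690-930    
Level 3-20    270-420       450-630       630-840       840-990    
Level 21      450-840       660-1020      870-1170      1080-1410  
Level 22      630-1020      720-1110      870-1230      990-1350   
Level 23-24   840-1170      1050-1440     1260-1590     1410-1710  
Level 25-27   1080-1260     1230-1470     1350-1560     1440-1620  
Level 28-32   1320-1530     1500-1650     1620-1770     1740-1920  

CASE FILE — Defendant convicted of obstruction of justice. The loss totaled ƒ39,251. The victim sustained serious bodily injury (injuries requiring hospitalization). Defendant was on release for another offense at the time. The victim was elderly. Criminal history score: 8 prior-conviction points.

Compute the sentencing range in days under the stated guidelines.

Base offense level for obstruction of justice: 20.
A1 applies: 20 + 1 = 21.
A2 applies (level before this adjustment is 21 < 23, so +2): 21 + 2 = 23.
A3 applies (level before this adjustment is 23 ≥ 3, so +3): 23 + 3 = 26.
A4 does not apply.
A5 applies: 26 + 1 = 27.
Final offense level: 27.
Criminal history: 8 prior points → Category 2 (2-9).
Level 27 falls in the 25-27 band.
Grid: Level 25-27 × Category 2 = 1230-1470 days.

1230-1470 days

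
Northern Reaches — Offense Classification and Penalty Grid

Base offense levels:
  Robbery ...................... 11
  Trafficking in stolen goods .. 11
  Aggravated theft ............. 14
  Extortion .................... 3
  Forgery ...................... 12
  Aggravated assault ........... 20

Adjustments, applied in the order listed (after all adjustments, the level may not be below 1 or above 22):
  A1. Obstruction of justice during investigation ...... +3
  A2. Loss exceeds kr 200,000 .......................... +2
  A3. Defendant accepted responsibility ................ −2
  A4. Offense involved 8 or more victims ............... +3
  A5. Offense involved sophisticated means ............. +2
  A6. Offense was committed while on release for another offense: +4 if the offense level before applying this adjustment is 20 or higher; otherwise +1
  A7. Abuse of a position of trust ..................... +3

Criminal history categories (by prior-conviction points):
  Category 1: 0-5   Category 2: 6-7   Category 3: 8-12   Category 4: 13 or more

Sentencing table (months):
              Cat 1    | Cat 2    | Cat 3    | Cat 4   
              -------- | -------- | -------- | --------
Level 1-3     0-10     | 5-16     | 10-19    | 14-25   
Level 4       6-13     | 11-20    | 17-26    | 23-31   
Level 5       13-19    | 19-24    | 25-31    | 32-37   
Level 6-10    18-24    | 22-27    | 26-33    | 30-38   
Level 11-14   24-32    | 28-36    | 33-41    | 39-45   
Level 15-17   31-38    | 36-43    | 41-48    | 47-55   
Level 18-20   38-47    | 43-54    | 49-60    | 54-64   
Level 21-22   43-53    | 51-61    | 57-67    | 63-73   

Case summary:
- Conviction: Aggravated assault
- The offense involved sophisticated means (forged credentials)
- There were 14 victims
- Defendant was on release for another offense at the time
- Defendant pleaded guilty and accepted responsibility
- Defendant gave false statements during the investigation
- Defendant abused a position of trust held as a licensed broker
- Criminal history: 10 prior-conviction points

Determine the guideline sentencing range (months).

57-67 months

Base offense level for aggravated assault: 20.
A1 applies: 20 + 3 = 23.
A2 does not apply.
A3 applies: 23 − 2 = 21.
A4 applies: 21 + 3 = 24.
A5 applies: 24 + 2 = 26.
A6 applies (level before this adjustment is 26 ≥ 20, so +4): 26 + 4 = 30.
A7 applies: 30 + 3 = 33.
Level 33 exceeds the maximum of 22; capped at 22.
Final offense level: 22.
Criminal history: 10 prior points → Category 3 (8-12).
Level 22 falls in the 21-22 band.
Grid: Level 21-22 × Category 3 = 57-67 months.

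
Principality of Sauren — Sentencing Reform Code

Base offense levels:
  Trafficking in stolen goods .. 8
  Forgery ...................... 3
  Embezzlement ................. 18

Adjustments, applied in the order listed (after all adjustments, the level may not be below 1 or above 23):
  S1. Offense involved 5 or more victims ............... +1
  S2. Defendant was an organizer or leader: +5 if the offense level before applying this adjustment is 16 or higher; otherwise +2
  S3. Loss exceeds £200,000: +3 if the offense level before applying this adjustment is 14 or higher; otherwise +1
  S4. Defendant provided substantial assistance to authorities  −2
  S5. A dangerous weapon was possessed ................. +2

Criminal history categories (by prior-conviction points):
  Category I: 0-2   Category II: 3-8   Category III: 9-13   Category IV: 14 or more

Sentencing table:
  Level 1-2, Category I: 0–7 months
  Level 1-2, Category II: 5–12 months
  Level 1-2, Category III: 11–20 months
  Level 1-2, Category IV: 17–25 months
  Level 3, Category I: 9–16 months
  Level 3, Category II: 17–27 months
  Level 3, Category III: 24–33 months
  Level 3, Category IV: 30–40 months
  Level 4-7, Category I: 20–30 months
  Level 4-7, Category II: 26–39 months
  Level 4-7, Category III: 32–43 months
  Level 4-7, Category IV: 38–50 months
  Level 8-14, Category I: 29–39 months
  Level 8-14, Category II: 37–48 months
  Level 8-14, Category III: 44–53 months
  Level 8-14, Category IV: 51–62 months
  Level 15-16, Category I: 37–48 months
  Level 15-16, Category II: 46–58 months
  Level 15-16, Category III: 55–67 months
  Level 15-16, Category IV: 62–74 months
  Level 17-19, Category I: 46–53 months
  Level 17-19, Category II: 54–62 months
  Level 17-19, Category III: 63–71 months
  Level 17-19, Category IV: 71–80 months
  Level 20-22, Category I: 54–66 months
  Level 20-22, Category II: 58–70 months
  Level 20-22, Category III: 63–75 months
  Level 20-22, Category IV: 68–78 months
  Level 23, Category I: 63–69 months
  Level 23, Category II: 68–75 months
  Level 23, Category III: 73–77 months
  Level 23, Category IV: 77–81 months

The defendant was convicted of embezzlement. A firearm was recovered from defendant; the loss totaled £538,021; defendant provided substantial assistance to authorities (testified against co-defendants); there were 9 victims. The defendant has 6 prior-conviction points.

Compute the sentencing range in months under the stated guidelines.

Base offense level for embezzlement: 18.
S1 applies: 18 + 1 = 19.
S3 applies (level before this adjustment is 19 ≥ 14, so +3): 19 + 3 = 22.
S4 applies: 22 − 2 = 20.
S5 applies: 20 + 2 = 22.
Final offense level: 22.
Criminal history: 6 prior points → Category II (3-8).
Level 22 falls in the 20-22 band.
Grid: Level 20-22 × Category II = 58-70 months.

58-70 months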